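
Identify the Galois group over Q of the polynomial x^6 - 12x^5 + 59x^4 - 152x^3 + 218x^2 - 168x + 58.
The polynomial f is an irreducible sextic over Q, so G = Gal(f/Q) is one of the 16 transitive subgroups 6T1, ..., 6T16 of S_6. The discriminant of f is -5120000, which is not a perfect square, so G is not contained in A_6. The transitive groups of degree 6 not contained in A_6 are: C_6 (6T1, order 6), S_3 (6T2, order 6), D_6 (6T3, order 12), C_3 x S_3 (6T5, order 18), A_4 x C_2 (6T6, order 24), S_4 (6T8, order 24), S_3 x S_3 (6T9, order 36), S_4 x C_2 (6T11, order 48), (S_3 x S_3) : C_2 (6T13, order 72), PGL(2,5) (6T14, order 120), S_6 (6T16, order 720). By Dedekind's theorem, for a prime p not dividing disc(f) the degrees of the irreducible factors of f mod p form the cycle type of an element of G. Factoring f modulo the 22 such primes p <= 89 (skipping 2, 5, which divide the discriminant), each new pattern first appears at: mod 3: f = (x^3 + x^2 + 2x + 1)(x^3 + 2x^2 + x + 1), pattern 3+3; mod 7: f = (x^2 + 2x + 5)(x^2 + 3x + 6)(x^2 + 4x + 1), pattern 2+2+2; mod 13: f = (x + 2)(x + 7)(x^4 + 5x^3 + 12x + 6), pattern 4+1+1; mod 43: f = (x + 10)(x + 29)(x^2 + 39x + 8)(x^2 + 39x + 14), pattern 2+2+1+1. No other pattern occurs in this range, so the set of observed cycle types is {3+3, 2+2+2, 4+1+1, 2+2+1+1}. The candidates containing elements of all these cycle types are S_4 (6T8) of order 24, S_4 x C_2 (6T11) of order 48, PGL(2,5) (6T14) of order 120, S_6 (6T16) of order 720; the others are excluded. The observed types are precisely the cycle types that occur in S_4 (6T8) (apart from the identity). Each of the other remaining candidates has further cycle types, and by the Chebotarev density theorem the matching factorization patterns would occur for a proportion of primes equal to their share of the group: S_4 x C_2 (6T11) additionally contains elements of type 6, 4+2, 2+1+1+1+1 (17 of its 48 elements, about 35% of primes); PGL(2,5) (6T14) additionally contains elements of type 6, 5+1 (44 of its 120 elements, about 37% of primes); S_6 (6T16) additionally contains elements of type 6, 5+1, 4+2, 3+2+1, 3+1+1+1, 2+1+1+1+1 (529 of its 720 elements, about 73% of primes). None of the 22 primes tested shows any such pattern (for each of these groups the chance of that is below 10^-4), which rules them out. Hence G = S_4 (6T8), of order 24.

S_4 (also written S4-)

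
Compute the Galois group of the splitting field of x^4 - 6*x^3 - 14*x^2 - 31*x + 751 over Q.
C_4, the cyclic group of order 4

The polynomial is an irreducible quartic over Q and its discriminant is 9084453125, which is not a perfect square, so the Galois group is not contained in A_4. The resolvent cubic y^3 + 14*y^2 - 2818*y - 70053 has exactly one rational root, so the Galois group is C_4 or D_4. The quartic becomes reducible over Q(sqrt(disc)), so the group is C_4.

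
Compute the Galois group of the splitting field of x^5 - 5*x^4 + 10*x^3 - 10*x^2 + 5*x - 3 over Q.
The polynomial f is an irreducible quintic over Q, so G = Gal(f/Q) is a transitive subgroup of S_5: one of C_5 (5T1, order 5), D_5 (5T2, order 10), F_20 (5T3, order 20), A_5 (5T4, order 60) or S_5 (5T5, order 120). The discriminant of f is 50000, which is not a perfect square, so G is not contained in A_5. The transitive groups of degree 5 not contained in A_5 are: F_20 (5T3, order 20), S_5 (5T5, order 120). By Dedekind's theorem, for a prime p not dividing disc(f) the degrees of the irreducible factors of f mod p form the cycle type of an element of G. Factoring f modulo the 18 such primes p <= 71 (skipping 2, 5, which divide the discriminant), each new pattern first appears at: mod 3: f = (x)(x^4 + x^3 + x^2 + 2x + 2), pattern 4+1; mod 11: f = (x^5 + 6x^4 + 10x^3 + x^2 + 5x + 8), pattern 5; mod 19: f = (x + 3)(x^2 + 14x + 1)(x^2 + 16x + 18), pattern 2+2+1. No other pattern occurs in this range, so the set of observed cycle types is {4+1, 5, 2+2+1}. The candidates containing elements of all these cycle types are F_20 (5T3) of order 20, S_5 (5T5) of order 120; the others are excluded. The observed types are precisely the cycle types that occur in F_20 (5T3) (apart from the identity). Each of the other remaining candidates has further cycle types, and by the Chebotarev density theorem the matching factorization patterns would occur for a proportion of primes equal to their share of the group: S_5 (5T5) additionally contains elements of type 3+2, 3+1+1, 2+1+1+1 (50 of its 120 elements, about 42% of primes). None of the 18 primes tested shows any such pattern (for each of these groups the chance of that is below 10^-4), which rules them out. Hence G = F_20 (5T3), of order 20.

5T3: F_20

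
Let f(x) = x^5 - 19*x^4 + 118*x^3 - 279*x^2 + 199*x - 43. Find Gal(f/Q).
C_5

The polynomial f is an irreducible quintic over Q, so G = Gal(f/Q) is a transitive subgroup of S_5: one of C_5 (5T1, order 5), D_5 (5T2, order 10), F_20 (5T3, order 20), A_5 (5T4, order 60) or S_5 (5T5, order 120). The discriminant of f is 1012703329 = 31823^2, a perfect square, so G is contained in A_5. The transitive groups of degree 5 contained in A_5 are: C_5 (5T1, order 5), D_5 (5T2, order 10), A_5 (5T4, order 60). By Dedekind's theorem, for a prime p not dividing disc(f) the degrees of the irreducible factors of f mod p form the cycle type of an element of G. Factoring f modulo the 14 such primes p <= 47 (skipping 11, which divides the discriminant), each new pattern first appears at: mod 2: f = (x^5 + x^4 + x^2 + x + 1), pattern 5; mod 23: f = (x + 3)(x + 13)(x + 17)(x + 18)(x + 22), pattern 1+1+1+1+1. No other pattern occurs in this range, so the set of observed cycle types is {5, 1+1+1+1+1}. The candidates containing elements of all these cycle types are C_5 (5T1) of order 5, D_5 (5T2) of order 10, A_5 (5T4) of order 60; the others are excluded. The observed types are precisely the cycle types that occur in C_5 (5T1). Each of the other remaining candidates has further cycle types, and by the Chebotarev density theorem the matching factorization patterns would occur for a proportion of primes equal to their share of the group: D_5 (5T2) additionally contains elements of type 2+2+1 (5 of its 10 elements, about 50% of primes); A_5 (5T4) additionally contains elements of type 3+1+1, 2+2+1 (35 of its 60 elements, about 58% of primes). None of the 14 primes tested shows any such pattern (for each of these groups the chance of that is below 10^-4), which rules them out. Hence G = C_5 (5T1), of order 5.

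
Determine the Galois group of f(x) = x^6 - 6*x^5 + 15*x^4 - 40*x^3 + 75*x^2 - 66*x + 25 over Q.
S_3 x S_3

The polynomial f is an irreducible sextic over Q, so G = Gal(f/Q) is one of the 16 transitive subgroups 6T1, ..., 6T16 of S_6. The discriminant of f is 660451885056, which is not a perfect square, so G is not contained in A_6. The transitive groups of degree 6 not contained in A_6 are: C_6 (6T1, order 6), S_3 (6T2, order 6), D_6 (6T3, order 12), C_3 x S_3 (6T5, order 18), A_4 x C_2 (6T6, order 24), S_4 (6T8, order 24), S_3 x S_3 (6T9, order 36), S_4 x C_2 (6T11, order 48), (S_3 x S_3) : C_2 (6T13, order 72), PGL(2,5) (6T14, order 120), S_6 (6T16, order 720). By Dedekind's theorem, for a prime p not dividing disc(f) the degrees of the irreducible factors of f mod p form the cycle type of an element of G. Factoring f modulo the 14 such primes p <= 53 (skipping 2, 3, which divide the discriminant), each new pattern first appears at: mod 5: f = (x)(x + 3)(x^2 + 2x + 3)(x^2 + 4x + 1), pattern 2+2+1+1; mod 7: f = (x^6 + x^5 + x^4 + 2x^3 + 5x^2 + 4x + 4), pattern 6; mod 19: f = (x + 1)(x + 2)(x + 13)(x^3 + 16x^2 + 3x + 9), pattern 3+1+1+1; mod 31: f = (x^2 + 14x + 1)(x^2 + 16x + 11)(x^2 + 26x + 22), pattern 2+2+2; mod 43: f = (x^3 + 40x^2 + 3x + 4)(x^3 + 40x^2 + 3x + 17), pattern 3+3. No other pattern occurs in this range, so the set of observed cycle types is {2+2+1+1, 6, 3+1+1+1, 2+2+2, 3+3}. The candidates containing elements of all these cycle types are S_3 x S_3 (6T9) of order 36, (S_3 x S_3) : C_2 (6T13) of order 72, S_6 (6T16) of order 720; the others are excluded. The observed types are precisely the cycle types that occur in S_3 x S_3 (6T9) (apart from the identity). Each of the other remaining candidates has further cycle types, and by the Chebotarev density theorem the matching factorization patterns would occur for a proportion of primes equal to their share of the group: (S_3 x S_3) : C_2 (6T13) additionally contains elements of type 4+2, 3+2+1, 2+1+1+1+1 (36 of its 72 elements, about 50% of primes); S_6 (6T16) additionally contains elements of type 5+1, 4+2, 4+1+1, 3+2+1, 2+1+1+1+1 (459 of its 720 elements, about 64% of primes). None of the 14 primes tested shows any such pattern (for each of these groups the chance of that is below 10^-4), which rules them out. Hence G = S_3 x S_3 (6T9), of order 36.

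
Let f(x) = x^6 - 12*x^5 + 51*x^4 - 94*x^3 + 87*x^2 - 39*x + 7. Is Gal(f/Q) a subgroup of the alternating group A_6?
No

The polynomial is irreducible of degree 6 over Q. Its discriminant is -51195483, which is not a perfect square. A Galois group lies in the alternating group exactly when the discriminant is a square in Q, so the Galois group (C_3 x S_3) is not contained in A_6.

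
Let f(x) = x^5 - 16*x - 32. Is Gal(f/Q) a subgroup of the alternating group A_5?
The polynomial is irreducible of degree 5 over Q. Its discriminant is 3008364544, which is not a perfect square. A Galois group lies in the alternating group exactly when the discriminant is a square in Q, so the Galois group (S_5) is not contained in A_5.

No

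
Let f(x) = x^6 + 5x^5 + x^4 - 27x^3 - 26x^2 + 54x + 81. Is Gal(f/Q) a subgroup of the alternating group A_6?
Yes

The polynomial is irreducible of degree 6 over Q. Its discriminant is 1064390625 = 32625^2, a perfect square. A Galois group lies in the alternating group exactly when the discriminant is a square in Q, so the Galois group ((C_3 x C_3) : C_4) is contained in A_6.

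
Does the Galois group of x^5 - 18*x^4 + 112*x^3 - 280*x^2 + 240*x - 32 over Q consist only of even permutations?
The polynomial is irreducible of degree 5 over Q. Its discriminant is 15352201216 = 123904^2, a perfect square. A Galois group lies in the alternating group exactly when the discriminant is a square in Q, so the Galois group (C_5) is contained in A_5.

Yes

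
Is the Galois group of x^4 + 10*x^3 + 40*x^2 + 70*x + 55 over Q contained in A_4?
The polynomial is irreducible of degree 4 over Q. Its discriminant is 512000, which is not a perfect square. A Galois group lies in the alternating group exactly when the discriminant is a square in Q, so the Galois group (C_4) is not contained in A_4.

No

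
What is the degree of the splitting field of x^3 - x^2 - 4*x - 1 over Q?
The degree of the splitting field over Q equals the order of the Galois group, so first determine the group. The polynomial is an irreducible cubic over Q and its discriminant is 169 = 13^2, a perfect square. For an irreducible cubic, a square discriminant forces the Galois group to be A_3, the cyclic group of order 3. The Galois group C_3 (3T1) has order 3, so the splitting field has degree 3 over Q.

3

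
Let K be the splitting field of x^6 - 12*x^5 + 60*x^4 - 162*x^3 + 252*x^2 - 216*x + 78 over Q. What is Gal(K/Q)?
S_3 x S_3

The polynomial f is an irreducible sextic over Q, so G = Gal(f/Q) is one of the 16 transitive subgroups 6T1, ..., 6T16 of S_6. The discriminant of f is 5038848, which is not a perfect square, so G is not contained in A_6. The transitive groups of degree 6 not contained in A_6 are: C_6 (6T1, order 6), S_3 (6T2, order 6), D_6 (6T3, order 12), C_3 x S_3 (6T5, order 18), A_4 x C_2 (6T6, order 24), S_4 (6T8, order 24), S_3 x S_3 (6T9, order 36), S_4 x C_2 (6T11, order 48), (S_3 x S_3) : C_2 (6T13, order 72), PGL(2,5) (6T14, order 120), S_6 (6T16, order 720). By Dedekind's theorem, for a prime p not dividing disc(f) the degrees of the irreducible factors of f mod p form the cycle type of an element of G. Factoring f modulo the 23 such primes p <= 97 (skipping 2, 3, which divide the discriminant), each new pattern first appears at: mod 5: f = (x^6 + 3x^5 + 3x^3 + 2x^2 + 4x + 3), pattern 6; mod 11: f = (x + 1)(x + 3)(x^2 + 2x + 6)(x^2 + 4x + 8), pattern 2+2+1+1; mod 13: f = (x)(x + 3)(x + 4)(x^3 + 7x^2 + 12x + 8), pattern 3+1+1+1; mod 31: f = (x^2 + 4x + 12)(x^2 + 5x + 28)(x^2 + 10x + 3), pattern 2+2+2; mod 97: f = (x^3 + 91x^2 + 12x + 1)(x^3 + 91x^2 + 12x + 78), pattern 3+3. No other pattern occurs in this range, so the set of observed cycle types is {6, 2+2+1+1, 3+1+1+1, 2+2+2, 3+3}. The candidates containing elements of all these cycle types are S_3 x S_3 (6T9) of order 36, (S_3 x S_3) : C_2 (6T13) of order 72, S_6 (6T16) of order 720; the others are excluded. The observed types are precisely the cycle types that occur in S_3 x S_3 (6T9) (apart from the identity). Each of the other remaining candidates has further cycle types, and by the Chebotarev density theorem the matching factorization patterns would occur for a proportion of primes equal to their share of the group: (S_3 x S_3) : C_2 (6T13) additionally contains elements of type 4+2, 3+2+1, 2+1+1+1+1 (36 of its 72 elements, about 50% of primes); S_6 (6T16) additionally contains elements of type 5+1, 4+2, 4+1+1, 3+2+1, 2+1+1+1+1 (459 of its 720 elements, about 64% of primes). None of the 23 primes tested shows any such pattern (for each of these groups the chance of that is below 10^-4), which rules them out. Hence G = S_3 x S_3 (6T9), of order 36.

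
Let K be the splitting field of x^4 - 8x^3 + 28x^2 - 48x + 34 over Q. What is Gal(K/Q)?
C_4

The polynomial is an irreducible quartic over Q and its discriminant is 2048, which is not a perfect square, so the Galois group is not contained in A_4. The resolvent cubic y^3 - 28*y^2 + 248*y - 672 has exactly one rational root, so the Galois group is C_4 or D_4. The quartic becomes reducible over Q(sqrt(disc)), so the group is C_4.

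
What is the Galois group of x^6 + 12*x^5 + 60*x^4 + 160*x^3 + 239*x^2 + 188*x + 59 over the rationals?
S_4 (also written S4+)

The polynomial f is an irreducible sextic over Q, so G = Gal(f/Q) is one of the 16 transitive subgroups 6T1, ..., 6T16 of S_6. The discriminant of f is 33856 = 184^2, a perfect square, so G is contained in A_6. The transitive groups of degree 6 contained in A_6 are: A_4 (6T4, order 12), S_4 (6T7, order 24), (C_3 x C_3) : C_4 (6T10, order 36), PSL(2,5) (6T12, order 60), A_6 (6T15, order 360). By Dedekind's theorem, for a prime p not dividing disc(f) the degrees of the irreducible factors of f mod p form the cycle type of an element of G. Factoring f modulo the 79 such primes p <= 419 (skipping 2, 23, which divide the discriminant), each new pattern first appears at: mod 3: f = (x^3 + x^2 + 2)(x^3 + 2x^2 + x + 1), pattern 3+3; mod 5: f = (x^2 + 4x + 2)(x^4 + 3x^3 + x^2 + 2), pattern 4+2; mod 19: f = (x + 7)(x + 16)(x^2 + 13x + 18)(x^2 + 14x + 1), pattern 2+2+1+1; mod 223: f = (x + 18)(x + 59)(x + 80)(x + 147)(x + 168)(x + 209), pattern 1+1+1+1+1+1. No other pattern occurs in this range, so the set of observed cycle types is {3+3, 4+2, 2+2+1+1, 1+1+1+1+1+1}. The candidates containing elements of all these cycle types are S_4 (6T7) of order 24, (C_3 x C_3) : C_4 (6T10) of order 36, A_6 (6T15) of order 360; the others are excluded. The observed types are precisely the cycle types that occur in S_4 (6T7). Each of the other remaining candidates has further cycle types, and by the Chebotarev density theorem the matching factorization patterns would occur for a proportion of primes equal to their share of the group: (C_3 x C_3) : C_4 (6T10) additionally contains elements of type 3+1+1+1 (4 of its 36 elements, about 11% of primes); A_6 (6T15) additionally contains elements of type 5+1, 3+1+1+1 (184 of its 360 elements, about 51% of primes). None of the 79 primes tested shows any such pattern (for each of these groups the chance of that is below 10^-4), which rules them out. Hence G = S_4 (6T7), of order 24.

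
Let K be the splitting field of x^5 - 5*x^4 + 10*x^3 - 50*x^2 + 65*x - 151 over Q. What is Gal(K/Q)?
F_20 (also written F20)

The polynomial f is an irreducible quintic over Q, so G = Gal(f/Q) is a transitive subgroup of S_5: one of C_5 (5T1, order 5), D_5 (5T2, order 10), F_20 (5T3, order 20), A_5 (5T4, order 60) or S_5 (5T5, order 120). The discriminant of f is 1151520050000, which is not a perfect square, so G is not contained in A_5. The transitive groups of degree 5 not contained in A_5 are: F_20 (5T3, order 20), S_5 (5T5, order 120). By Dedekind's theorem, for a prime p not dividing disc(f) the degrees of the irreducible factors of f mod p form the cycle type of an element of G. Factoring f modulo the 18 such primes p <= 71 (skipping 2, 5, which divide the discriminant), each new pattern first appears at: mod 3: f = (x + 1)(x^4 + x^2 + 2), pattern 4+1; mod 11: f = (x^5 + 6x^4 + 10x^3 + 5x^2 + 10x + 3), pattern 5; mod 19: f = (x + 9)(x^2 + 2x + 5)(x^2 + 3x + 11), pattern 2+2+1. No other pattern occurs in this range, so the set of observed cycle types is {4+1, 5, 2+2+1}. The candidates containing elements of all these cycle types are F_20 (5T3) of order 20, S_5 (5T5) of order 120; the others are excluded. The observed types are precisely the cycle types that occur in F_20 (5T3) (apart from the identity). Each of the other remaining candidates has further cycle types, and by the Chebotarev density theorem the matching factorization patterns would occur for a proportion of primes equal to their share of the group: S_5 (5T5) additionally contains elements of type 3+2, 3+1+1, 2+1+1+1 (50 of its 120 elements, about 42% of primes). None of the 18 primes tested shows any such pattern (for each of these groups the chance of that is below 10^-4), which rules them out. Hence G = F_20 (5T3), of order 20.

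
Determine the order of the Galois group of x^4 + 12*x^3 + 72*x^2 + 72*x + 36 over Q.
4

The degree of the splitting field over Q equals the order of the Galois group, so first determine the group. The polynomial is an irreducible quartic over Q and its discriminant is 1194393600 = 34560^2, a perfect square, so the Galois group is contained in A_4. The resolvent cubic y^3 - 72*y^2 + 720*y splits completely over Q, which gives the Klein four-group V_4. The Galois group V_4 (4T2) has order 4, so the splitting field has degree 4 over Q.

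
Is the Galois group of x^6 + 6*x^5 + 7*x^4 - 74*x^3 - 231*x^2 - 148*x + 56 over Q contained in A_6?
No

The polynomial is irreducible of degree 6 over Q. Its discriminant is -905333959757824, which is not a perfect square. A Galois group lies in the alternating group exactly when the discriminant is a square in Q, so the Galois group (S_4 x C_2) is not contained in A_6.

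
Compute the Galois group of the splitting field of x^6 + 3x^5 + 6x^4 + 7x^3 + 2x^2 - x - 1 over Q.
The polynomial f is an irreducible sextic over Q, so G = Gal(f/Q) is one of the 16 transitive subgroups 6T1, ..., 6T16 of S_6. The discriminant of f is 810448, which is not a perfect square, so G is not contained in A_6. The transitive groups of degree 6 not contained in A_6 are: C_6 (6T1, order 6), S_3 (6T2, order 6), D_6 (6T3, order 12), C_3 x S_3 (6T5, order 18), A_4 x C_2 (6T6, order 24), S_4 (6T8, order 24), S_3 x S_3 (6T9, order 36), S_4 x C_2 (6T11, order 48), (S_3 x S_3) : C_2 (6T13, order 72), PGL(2,5) (6T14, order 120), S_6 (6T16, order 720). By Dedekind's theorem, for a prime p not dividing disc(f) the degrees of the irreducible factors of f mod p form the cycle type of an element of G. Factoring f modulo the 22 such primes p <= 89 (skipping 2, 37, which divide the discriminant), each new pattern first appears at: mod 3: f = (x^3 + x^2 + 2)(x^3 + 2x^2 + x + 1), pattern 3+3; mod 5: f = (x^2 + 3)(x^2 + x + 2)(x^2 + 2x + 4), pattern 2+2+2; mod 17: f = (x + 2)(x + 16)(x^4 + 2x^3 + 6x^2 + 5x + 9), pattern 4+1+1; mod 67: f = (x + 5)(x + 63)(x^2 + x + 40)(x^2 + x + 50), pattern 2+2+1+1. No other pattern occurs in this range, so the set of observed cycle types is {3+3, 2+2+2, 4+1+1, 2+2+1+1}. The candidates containing elements of all these cycle types are S_4 (6T8) of order 24, S_4 x C_2 (6T11) of order 48, PGL(2,5) (6T14) of order 120, S_6 (6T16) of order 720; the others are excluded. The observed types are precisely the cycle types that occur in S_4 (6T8) (apart from the identity). Each of the other remaining candidates has further cycle types, and by the Chebotarev density theorem the matching factorization patterns would occur for a proportion of primes equal to their share of the group: S_4 x C_2 (6T11) additionally contains elements of type 6, 4+2, 2+1+1+1+1 (17 of its 48 elements, about 35% of primes); PGL(2,5) (6T14) additionally contains elements of type 6, 5+1 (44 of its 120 elements, about 37% of primes); S_6 (6T16) additionally contains elements of type 6, 5+1, 4+2, 3+2+1, 3+1+1+1, 2+1+1+1+1 (529 of its 720 elements, about 73% of primes). None of the 22 primes tested shows any such pattern (for each of these groups the chance of that is below 10^-4), which rules them out. Hence G = S_4 (6T8), of order 24.

6T8: S_4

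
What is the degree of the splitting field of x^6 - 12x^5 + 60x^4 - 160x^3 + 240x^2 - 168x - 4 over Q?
360

The degree of the splitting field over Q equals the order of the Galois group, so first determine the group. The polynomial f is an irreducible sextic over Q, so G = Gal(f/Q) is one of the 16 transitive subgroups 6T1, ..., 6T16 of S_6. The discriminant of f is 746496000000 = 864000^2, a perfect square, so G is contained in A_6. The transitive groups of degree 6 contained in A_6 are: A_4 (6T4, order 12), S_4 (6T7, order 24), (C_3 x C_3) : C_4 (6T10, order 36), PSL(2,5) (6T12, order 60), A_6 (6T15, order 360). By Dedekind's theorem, for a prime p not dividing disc(f) the degrees of the irreducible factors of f mod p form the cycle type of an element of G. Factoring f modulo the 6 such primes p <= 23 (skipping 2, 3, 5, which divide the discriminant), each new pattern first appears at: mod 7: f = (x + 1)(x^5 + x^4 + 3x^3 + 5x^2 + 4x + 3), pattern 5+1; mod 23: f = (x + 5)(x + 10)(x + 19)(x^3 + x + 6), pattern 3+1+1+1. No other pattern occurs in this range, so the set of observed cycle types is {5+1, 3+1+1+1}. Among the candidates above, the only group containing elements of all these cycle types is A_6 (6T15) — each of A_4 (6T4), S_4 (6T7), (C_3 x C_3) : C_4 (6T10), PSL(2,5) (6T12) lacks at least one of them. Hence G = A_6 (6T15), of order 360. The Galois group A_6 (6T15) has order 360, so the splitting field has degree 360 over Q.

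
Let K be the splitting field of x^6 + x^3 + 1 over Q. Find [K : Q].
The degree of the splitting field over Q equals the order of the Galois group, so first determine the group. The polynomial f is an irreducible sextic over Q, so G = Gal(f/Q) is one of the 16 transitive subgroups 6T1, ..., 6T16 of S_6. The discriminant of f is -19683, which is not a perfect square, so G is not contained in A_6. The transitive groups of degree 6 not contained in A_6 are: C_6 (6T1, order 6), S_3 (6T2, order 6), D_6 (6T3, order 12), C_3 x S_3 (6T5, order 18), A_4 x C_2 (6T6, order 24), S_4 (6T8, order 24), S_3 x S_3 (6T9, order 36), S_4 x C_2 (6T11, order 48), (S_3 x S_3) : C_2 (6T13, order 72), PGL(2,5) (6T14, order 120), S_6 (6T16, order 720). By Dedekind's theorem, for a prime p not dividing disc(f) the degrees of the irreducible factors of f mod p form the cycle type of an element of G. Factoring f modulo the 37 such primes p <= 163 (skipping 3, which divides the discriminant), each new pattern first appears at: mod 2: f = (x^6 + x^3 + 1), pattern 6; mod 7: f = (x^3 + 3)(x^3 + 5), pattern 3+3; mod 17: f = (x^2 + 3x + 1)(x^2 + 4x + 1)(x^2 + 10x + 1), pattern 2+2+2; mod 19: f = (x + 2)(x + 3)(x + 10)(x + 13)(x + 14)(x + 15), pattern 1+1+1+1+1+1. No other pattern occurs in this range, so the set of observed cycle types is {6, 3+3, 2+2+2, 1+1+1+1+1+1}. The candidates containing elements of all these cycle types are C_6 (6T1) of order 6, D_6 (6T3) of order 12, C_3 x S_3 (6T5) of order 18, A_4 x C_2 (6T6) of order 24, S_3 x S_3 (6T9) of order 36, S_4 x C_2 (6T11) of order 48, (S_3 x S_3) : C_2 (6T13) of order 72, PGL(2,5) (6T14) of order 120, S_6 (6T16) of order 720; the others are excluded. The observed types are precisely the cycle types that occur in C_6 (6T1). Each of the other remaining candidates has further cycle types, and by the Chebotarev density theorem the matching factorization patterns would occur for a proportion of primes equal to their share of the group: D_6 (6T3) additionally contains elements of type 2+2+1+1 (3 of its 12 elements, about 25% of primes); C_3 x S_3 (6T5) additionally contains elements of type 3+1+1+1 (4 of its 18 elements, about 22% of primes); A_4 x C_2 (6T6) additionally contains elements of type 2+2+1+1, 2+1+1+1+1 (6 of its 24 elements, about 25% of primes); S_3 x S_3 (6T9) additionally contains elements of type 3+1+1+1, 2+2+1+1 (13 of its 36 elements, about 36% of primes); S_4 x C_2 (6T11) additionally contains elements of type 4+2, 4+1+1, 2+2+1+1, 2+1+1+1+1 (24 of its 48 elements, about 50% of primes); (S_3 x S_3) : C_2 (6T13) additionally contains elements of type 4+2, 3+2+1, 3+1+1+1, 2+2+1+1, 2+1+1+1+1 (49 of its 72 elements, about 68% of primes); PGL(2,5) (6T14) additionally contains elements of type 5+1, 4+1+1, 2+2+1+1 (69 of its 120 elements, about 58% of primes); S_6 (6T16) additionally contains elements of type 5+1, 4+2, 4+1+1, 3+2+1, 3+1+1+1, 2+2+1+1, 2+1+1+1+1 (544 of its 720 elements, about 76% of primes). None of the 37 primes tested shows any such pattern (for each of these groups the chance of that is below 10^-4), which rules them out. Hence G = C_6 (6T1), of order 6. The Galois group C_6 (6T1) has order 6, so the splitting field has degree 6 over Q.

6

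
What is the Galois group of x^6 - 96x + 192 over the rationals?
The polynomial f is an irreducible sextic over Q, so G = Gal(f/Q) is one of the 16 transitive subgroups 6T1, ..., 6T16 of S_6. The discriminant of f is -9727331052552192, which is not a perfect square, so G is not contained in A_6. The transitive groups of degree 6 not contained in A_6 are: C_6 (6T1, order 6), S_3 (6T2, order 6), D_6 (6T3, order 12), C_3 x S_3 (6T5, order 18), A_4 x C_2 (6T6, order 24), S_4 (6T8, order 24), S_3 x S_3 (6T9, order 36), S_4 x C_2 (6T11, order 48), (S_3 x S_3) : C_2 (6T13, order 72), PGL(2,5) (6T14, order 120), S_6 (6T16, order 720). By Dedekind's theorem, for a prime p not dividing disc(f) the degrees of the irreducible factors of f mod p form the cycle type of an element of G. Factoring f modulo the 27 such primes p <= 127 (skipping 2, 3, 17, 43, which divide the discriminant), each new pattern first appears at: mod 5: f = (x^6 + 4x + 2), pattern 6; mod 7: f = (x + 2)(x^2 + x + 3)(x^3 + 4x^2 + 4x + 4), pattern 3+2+1; mod 11: f = (x^2 + 7x + 8)(x^4 + 4x^3 + 8x^2 + 2), pattern 4+2; mod 13: f = (x + 3)(x + 6)(x^2 + 6x + 11)(x^2 + 11x + 12), pattern 2+2+1+1; mod 61: f = (x + 19)(x + 41)(x + 53)(x + 57)(x^2 + 13x + 17), pattern 2+1+1+1+1; mod 97: f = (x + 73)(x + 77)(x + 96)(x^3 + 45x^2 + 46x + 19), pattern 3+1+1+1; mod 113: f = (x^2 + 23x + 81)(x^2 + 98x + 62)(x^2 + 105x + 40), pattern 2+2+2; mod 127: f = (x^3 + 49x^2 + 72x + 41)(x^3 + 78x^2 + 43x + 110), pattern 3+3. No other pattern occurs in this range, so the set of observed cycle types is {6, 3+2+1, 4+2, 2+2+1+1, 2+1+1+1+1, 3+1+1+1, 2+2+2, 3+3}. The candidates containing elements of all these cycle types are (S_3 x S_3) : C_2 (6T13) of order 72, S_6 (6T16) of order 720; the others are excluded. The observed types are precisely the cycle types that occur in (S_3 x S_3) : C_2 (6T13) (apart from the identity). Each of the other remaining candidates has further cycle types, and by the Chebotarev density theorem the matching factorization patterns would occur for a proportion of primes equal to their share of the group: S_6 (6T16) additionally contains elements of type 5+1, 4+1+1 (234 of its 720 elements, about 32% of primes). None of the 27 primes tested shows any such pattern (for each of these groups the chance of that is below 10^-4), which rules them out. Hence G = (S_3 x S_3) : C_2 (6T13), of order 72.

(S_3 x S_3) : C_2, the group 6T13 of order 72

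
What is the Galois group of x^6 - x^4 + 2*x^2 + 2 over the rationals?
S_4 (order 24)

The polynomial f is an irreducible sextic over Q, so G = Gal(f/Q) is one of the 16 transitive subgroups 6T1, ..., 6T16 of S_6. The discriminant of f is -5120000, which is not a perfect square, so G is not contained in A_6. The transitive groups of degree 6 not contained in A_6 are: C_6 (6T1, order 6), S_3 (6T2, order 6), D_6 (6T3, order 12), C_3 x S_3 (6T5, order 18), A_4 x C_2 (6T6, order 24), S_4 (6T8, order 24), S_3 x S_3 (6T9, order 36), S_4 x C_2 (6T11, order 48), (S_3 x S_3) : C_2 (6T13, order 72), PGL(2,5) (6T14, order 120), S_6 (6T16, order 720). By Dedekind's theorem, for a prime p not dividing disc(f) the degrees of the irreducible factors of f mod p form the cycle type of an element of G. Factoring f modulo the 22 such primes p <= 89 (skipping 2, 5, which divide the discriminant), each new pattern first appears at: mod 3: f = (x^3 + x^2 + 2)(x^3 + 2x^2 + 1), pattern 3+3; mod 7: f = (x^2 + 2)(x^2 + x + 6)(x^2 + 6x + 6), pattern 2+2+2; mod 13: f = (x + 4)(x + 9)(x^4 + 2x^2 + 8), pattern 4+1+1; mod 43: f = (x + 12)(x + 31)(x^2 + 4)(x^2 + 10), pattern 2+2+1+1. No other pattern occurs in this range, so the set of observed cycle types is {3+3, 2+2+2, 4+1+1, 2+2+1+1}. The candidates containing elements of all these cycle types are S_4 (6T8) of order 24, S_4 x C_2 (6T11) of order 48, PGL(2,5) (6T14) of order 120, S_6 (6T16) of order 720; the others are excluded. The observed types are precisely the cycle types that occur in S_4 (6T8) (apart from the identity). Each of the other remaining candidates has further cycle types, and by the Chebotarev density theorem the matching factorization patterns would occur for a proportion of primes equal to their share of the group: S_4 x C_2 (6T11) additionally contains elements of type 6, 4+2, 2+1+1+1+1 (17 of its 48 elements, about 35% of primes); PGL(2,5) (6T14) additionally contains elements of type 6, 5+1 (44 of its 120 elements, about 37% of primes); S_6 (6T16) additionally contains elements of type 6, 5+1, 4+2, 3+2+1, 3+1+1+1, 2+1+1+1+1 (529 of its 720 elements, about 73% of primes). None of the 22 primes tested shows any such pattern (for each of these groups the chance of that is below 10^-4), which rules them out. Hence G = S_4 (6T8), of order 24.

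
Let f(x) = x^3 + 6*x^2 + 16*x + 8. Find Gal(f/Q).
S_3 (order 6)

The polynomial is an irreducible cubic over Q and its discriminant is -1984, which is not a perfect square. For an irreducible cubic, a non-square discriminant gives Galois group S_3.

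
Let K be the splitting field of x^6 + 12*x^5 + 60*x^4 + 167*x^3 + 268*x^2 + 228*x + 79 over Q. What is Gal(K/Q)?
The polynomial f is an irreducible sextic over Q, so G = Gal(f/Q) is one of the 16 transitive subgroups 6T1, ..., 6T16 of S_6. The discriminant of f is 83681861, which is not a perfect square, so G is not contained in A_6. The transitive groups of degree 6 not contained in A_6 are: C_6 (6T1, order 6), S_3 (6T2, order 6), D_6 (6T3, order 12), C_3 x S_3 (6T5, order 18), A_4 x C_2 (6T6, order 24), S_4 (6T8, order 24), S_3 x S_3 (6T9, order 36), S_4 x C_2 (6T11, order 48), (S_3 x S_3) : C_2 (6T13, order 72), PGL(2,5) (6T14, order 120), S_6 (6T16, order 720). By Dedekind's theorem, for a prime p not dividing disc(f) the degrees of the irreducible factors of f mod p form the cycle type of an element of G. Factoring f modulo the 4 such primes p <= 7, each new pattern first appears at: mod 2: f = (x^6 + x^3 + 1), pattern 6; mod 5: f = (x + 4)(x^5 + 3x^4 + 3x^3 + 3x + 1), pattern 5+1; mod 7: f = (x^2 + 2x + 2)(x^4 + 3x^3 + 3x^2 + x + 1), pattern 4+2. No other pattern occurs in this range, so the set of observed cycle types is {6, 5+1, 4+2}. Among the candidates above, the only group containing elements of all these cycle types is S_6 (6T16); every other candidate lacks at least one of them. Hence G = S_6 (6T16), of order 720.

6T16: S_6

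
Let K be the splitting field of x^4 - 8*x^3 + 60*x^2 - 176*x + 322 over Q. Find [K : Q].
4

The degree of the splitting field over Q equals the order of the Galois group, so first determine the group. The polynomial is an irreducible quartic over Q and its discriminant is 1088391168, which is not a perfect square, so the Galois group is not contained in A_4. The resolvent cubic y^3 - 60*y^2 + 120*y + 25696 has exactly one rational root, so the Galois group is C_4 or D_4. The quartic becomes reducible over Q(sqrt(disc)), so the group is C_4. The Galois group C_4 (4T1) has order 4, so the splitting field has degree 4 over Q.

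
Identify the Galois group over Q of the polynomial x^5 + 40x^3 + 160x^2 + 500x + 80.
A_5 (order 60)

The polynomial f is an irreducible quintic over Q, so G = Gal(f/Q) is a transitive subgroup of S_5: one of C_5 (5T1, order 5), D_5 (5T2, order 10), F_20 (5T3, order 20), A_5 (5T4, order 60) or S_5 (5T5, order 120). The discriminant of f is 9333105664000000 = 96608000^2, a perfect square, so G is contained in A_5. The transitive groups of degree 5 contained in A_5 are: C_5 (5T1, order 5), D_5 (5T2, order 10), A_5 (5T4, order 60). By Dedekind's theorem, for a prime p not dividing disc(f) the degrees of the irreducible factors of f mod p form the cycle type of an element of G. Factoring f modulo the 2 such primes p <= 7 (skipping 2, 5, which divide the discriminant), each new pattern first appears at: mod 3: f = (x^5 + x^3 + x^2 + 2x + 2), pattern 5; mod 7: f = (x + 1)(x + 5)(x^3 + x^2 + x + 2), pattern 3+1+1. No other pattern occurs in this range, so the set of observed cycle types is {5, 3+1+1}. Among the candidates above, the only group containing elements of all these cycle types is A_5 (5T4) — each of C_5 (5T1), D_5 (5T2) lacks at least one of them. Hence G = A_5 (5T4), of order 60.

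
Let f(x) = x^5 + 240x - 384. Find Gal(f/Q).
F_20, the Frobenius group of order 20

The polynomial f is an irreducible quintic over Q, so G = Gal(f/Q) is a transitive subgroup of S_5: one of C_5 (5T1, order 5), D_5 (5T2, order 10), F_20 (5T3, order 20), A_5 (5T4, order 60) or S_5 (5T5, order 120). The discriminant of f is 271790899200000, which is not a perfect square, so G is not contained in A_5. The transitive groups of degree 5 not contained in A_5 are: F_20 (5T3, order 20), S_5 (5T5, order 120). By Dedekind's theorem, for a prime p not dividing disc(f) the degrees of the irreducible factors of f mod p form the cycle type of an element of G. Factoring f modulo the 18 such primes p <= 73 (skipping 2, 3, 5, which divide the discriminant), each new pattern first appears at: mod 7: f = (x + 2)(x^4 + 5x^3 + 4x^2 + 6x + 4), pattern 4+1; mod 11: f = (x + 10)(x^2 + 5x + 3)(x^2 + 7x + 7), pattern 2+2+1; mod 19: f = (x^5 + 12x + 15), pattern 5. No other pattern occurs in this range, so the set of observed cycle types is {4+1, 2+2+1, 5}. The candidates containing elements of all these cycle types are F_20 (5T3) of order 20, S_5 (5T5) of order 120; the others are excluded. The observed types are precisely the cycle types that occur in F_20 (5T3) (apart from the identity). Each of the other remaining candidates has further cycle types, and by the Chebotarev density theorem the matching factorization patterns would occur for a proportion of primes equal to their share of the group: S_5 (5T5) additionally contains elements of type 3+2, 3+1+1, 2+1+1+1 (50 of its 120 elements, about 42% of primes). None of the 18 primes tested shows any such pattern (for each of these groups the chance of that is below 10^-4), which rules them out. Hence G = F_20 (5T3), of order 20.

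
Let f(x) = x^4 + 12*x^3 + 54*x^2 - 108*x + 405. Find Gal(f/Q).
4T4: A_4

The polynomial is an irreducible quartic over Q and its discriminant is 176319369216 = 419904^2, a perfect square, so the Galois group is contained in A_4. The resolvent cubic y^3 - 54*y^2 - 2916*y + 17496 is irreducible over Q. An irreducible resolvent with square discriminant gives A_4.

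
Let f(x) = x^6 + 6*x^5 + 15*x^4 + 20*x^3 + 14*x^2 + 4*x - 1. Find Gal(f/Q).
The polynomial f is an irreducible sextic over Q, so G = Gal(f/Q) is one of the 16 transitive subgroups 6T1, ..., 6T16 of S_6. The discriminant of f is 33856 = 184^2, a perfect square, so G is contained in A_6. The transitive groups of degree 6 contained in A_6 are: A_4 (6T4, order 12), S_4 (6T7, order 24), (C_3 x C_3) : C_4 (6T10, order 36), PSL(2,5) (6T12, order 60), A_6 (6T15, order 360). By Dedekind's theorem, for a prime p not dividing disc(f) the degrees of the irreducible factors of f mod p form the cycle type of an element of G. Factoring f modulo the 79 such primes p <= 419 (skipping 2, 23, which divide the discriminant), each new pattern first appears at: mod 3: f = (x^3 + x^2 + x + 2)(x^3 + 2x^2 + 1), pattern 3+3; mod 5: f = (x^2 + 2x + 4)(x^4 + 4x^3 + 3x^2 + 3x + 1), pattern 4+2; mod 19: f = (x + 6)(x + 15)(x^2 + 11x + 6)(x^2 + 12x + 7), pattern 2+2+1+1; mod 223: f = (x + 17)(x + 58)(x + 79)(x + 146)(x + 167)(x + 208), pattern 1+1+1+1+1+1. No other pattern occurs in this range, so the set of observed cycle types is {3+3, 4+2, 2+2+1+1, 1+1+1+1+1+1}. The candidates containing elements of all these cycle types are S_4 (6T7) of order 24, (C_3 x C_3) : C_4 (6T10) of order 36, A_6 (6T15) of order 360; the others are excluded. The observed types are precisely the cycle types that occur in S_4 (6T7). Each of the other remaining candidates has further cycle types, and by the Chebotarev density theorem the matching factorization patterns would occur for a proportion of primes equal to their share of the group: (C_3 x C_3) : C_4 (6T10) additionally contains elements of type 3+1+1+1 (4 of its 36 elements, about 11% of primes); A_6 (6T15) additionally contains elements of type 5+1, 3+1+1+1 (184 of its 360 elements, about 51% of primes). None of the 79 primes tested shows any such pattern (for each of these groups the chance of that is below 10^-4), which rules them out. Hence G = S_4 (6T7), of order 24.

6T7: S_4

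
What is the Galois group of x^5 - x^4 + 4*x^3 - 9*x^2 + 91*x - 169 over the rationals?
5T2: D_5

The polynomial f is an irreducible quintic over Q, so G = Gal(f/Q) is a transitive subgroup of S_5: one of C_5 (5T1, order 5), D_5 (5T2, order 10), F_20 (5T3, order 20), A_5 (5T4, order 60) or S_5 (5T5, order 120). The discriminant of f is 2916392985025 = 1707745^2, a perfect square, so G is contained in A_5. The transitive groups of degree 5 contained in A_5 are: C_5 (5T1, order 5), D_5 (5T2, order 10), A_5 (5T4, order 60). By Dedekind's theorem, for a prime p not dividing disc(f) the degrees of the irreducible factors of f mod p form the cycle type of an element of G. Factoring f modulo the 23 such primes p <= 103 (skipping 5, 13, 43, 47, which divide the discriminant), each new pattern first appears at: mod 2: f = (x^5 + x^4 + x^2 + x + 1), pattern 5; mod 11: f = (x + 1)(x^2 + x + 6)(x^2 + 8x + 3), pattern 2+2+1; mod 83: f = (x + 28)(x + 35)(x + 36)(x + 67)(x + 82), pattern 1+1+1+1+1. No other pattern occurs in this range, so the set of observed cycle types is {5, 2+2+1, 1+1+1+1+1}. The candidates containing elements of all these cycle types are D_5 (5T2) of order 10, A_5 (5T4) of order 60; the others are excluded. The observed types are precisely the cycle types that occur in D_5 (5T2). Each of the other remaining candidates has further cycle types, and by the Chebotarev density theorem the matching factorization patterns would occur for a proportion of primes equal to their share of the group: A_5 (5T4) additionally contains elements of type 3+1+1 (20 of its 60 elements, about 33% of primes). None of the 23 primes tested shows any such pattern (for each of these groups the chance of that is below 10^-4), which rules them out. Hence G = D_5 (5T2), of order 10.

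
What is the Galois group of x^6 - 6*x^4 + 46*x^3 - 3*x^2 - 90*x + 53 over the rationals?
The polynomial f is an irreducible sextic over Q, so G = Gal(f/Q) is one of the 16 transitive subgroups 6T1, ..., 6T16 of S_6. The discriminant of f is -153891765817344, which is not a perfect square, so G is not contained in A_6. The transitive groups of degree 6 not contained in A_6 are: C_6 (6T1, order 6), S_3 (6T2, order 6), D_6 (6T3, order 12), C_3 x S_3 (6T5, order 18), A_4 x C_2 (6T6, order 24), S_4 (6T8, order 24), S_3 x S_3 (6T9, order 36), S_4 x C_2 (6T11, order 48), (S_3 x S_3) : C_2 (6T13, order 72), PGL(2,5) (6T14, order 120), S_6 (6T16, order 720). By Dedekind's theorem, for a prime p not dividing disc(f) the degrees of the irreducible factors of f mod p form the cycle type of an element of G. Factoring f modulo the 33 such primes p <= 149 (skipping 2, 3, which divide the discriminant), each new pattern first appears at: mod 5: f = (x^3 + x^2 + 2)(x^3 + 4x^2 + 4), pattern 3+3; mod 7: f = (x^6 + x^4 + 4x^3 + 4x^2 + x + 4), pattern 6; mod 17: f = (x + 12)(x + 14)(x^2 + 11x + 4)(x^2 + 14x + 4), pattern 2+2+1+1; mod 19: f = (x + 3)(x + 4)(x + 10)(x + 15)(x^2 + 6x + 16), pattern 2+1+1+1+1; mod 71: f = (x^2 + 11x + 26)(x^2 + 21x + 15)(x^2 + 39x + 36), pattern 2+2+2. No other pattern occurs in this range, so the set of observed cycle types is {3+3, 6, 2+2+1+1, 2+1+1+1+1, 2+2+2}. The candidates containing elements of all these cycle types are A_4 x C_2 (6T6) of order 24, S_4 x C_2 (6T11) of order 48, (S_3 x S_3) : C_2 (6T13) of order 72, S_6 (6T16) of order 720; the others are excluded. The observed types are precisely the cycle types that occur in A_4 x C_2 (6T6) (apart from the identity). Each of the other remaining candidates has further cycle types, and by the Chebotarev density theorem the matching factorization patterns would occur for a proportion of primes equal to their share of the group: S_4 x C_2 (6T11) additionally contains elements of type 4+2, 4+1+1 (12 of its 48 elements, about 25% of primes); (S_3 x S_3) : C_2 (6T13) additionally contains elements of type 4+2, 3+2+1, 3+1+1+1 (34 of its 72 elements, about 47% of primes); S_6 (6T16) additionally contains elements of type 5+1, 4+2, 4+1+1, 3+2+1, 3+1+1+1 (484 of its 720 elements, about 67% of primes). None of the 33 primes tested shows any such pattern (for each of these groups the chance of that is below 10^-4), which rules them out. Hence G = A_4 x C_2 (6T6), of order 24.

A_4 x C_2 (order 24)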